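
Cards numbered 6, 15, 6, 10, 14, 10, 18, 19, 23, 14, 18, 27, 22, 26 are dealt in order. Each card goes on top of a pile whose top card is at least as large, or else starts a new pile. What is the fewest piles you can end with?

7

Place each on the leftmost legal pile:
6 → new pile 1 (tops now [6])
15 → new pile 2 (tops now [6, 15])
6 → pile 1 (tops now [6, 15])
10 → pile 2 (tops now [6, 10])
14 → new pile 3 (tops now [6, 10, 14])
10 → pile 2 (tops now [6, 10, 14])
18 → new pile 4 (tops now [6, 10, 14, 18])
19 → new pile 5 (tops now [6, 10, 14, 18, 19])
23 → new pile 6 (tops now [6, 10, 14, 18, 19, 23])
14 → pile 3 (tops now [6, 10, 14, 18, 19, 23])
18 → pile 4 (tops now [6, 10, 14, 18, 19, 23])
27 → new pile 7 (tops now [6, 10, 14, 18, 19, 23, 27])
22 → pile 6 (tops now [6, 10, 14, 18, 19, 22, 27])
26 → pile 7 (tops now [6, 10, 14, 18, 19, 22, 26])
Seven piles.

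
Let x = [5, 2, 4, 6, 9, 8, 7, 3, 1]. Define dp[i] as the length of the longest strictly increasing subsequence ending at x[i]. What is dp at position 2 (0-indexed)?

dp[i] = 1 + max{dp[j] : j<i, x[j]<x[i]} (or 1 if no such j):
i:     0 1 2 3 4 5 6 7 8
x[i]:  5 2 4 6 9 8 7 3 1
dp:    1 1 2 3 4 4 4 2 1
At index 2 the value is 2.

2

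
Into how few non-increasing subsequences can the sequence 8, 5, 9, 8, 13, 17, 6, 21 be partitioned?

5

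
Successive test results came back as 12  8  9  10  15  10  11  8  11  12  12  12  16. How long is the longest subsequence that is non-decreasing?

10

Track the smallest tail for each achievable length (allowing ties):
12 → extends → [12]
8 → replaces 12 → [8]
9 → extends → [8, 9]
10 → extends → [8, 9, 10]
15 → extends → [8, 9, 10, 15]
10 → replaces 15 → [8, 9, 10, 10]
11 → extends → [8, 9, 10, 10, 11]
8 → replaces 9 → [8, 8, 10, 10, 11]
11 → extends → [8, 8, 10, 10, 11, 11]
12 → extends → [8, 8, 10, 10, 11, 11, 12]
12 → extends → [8, 8, 10, 10, 11, 11, 12, 12]
12 → extends → [8, 8, 10, 10, 11, 11, 12, 12, 12]
16 → extends → [8, 8, 10, 10, 11, 11, 12, 12, 12, 16]
Ten tails, so the longest non-decreasing subsequence has length 10 (e.g. 8, 9, 10, 10, 11, 11, 12, 12, 12, 16).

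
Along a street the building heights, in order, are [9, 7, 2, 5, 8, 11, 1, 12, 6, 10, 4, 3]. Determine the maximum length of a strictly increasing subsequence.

Let dp[i] be the length of the longest such subsequence ending at index i:
i:      1  2  3  4  5  6  7  8  9 10 11 12
a[i]:   9  7  2  5  8 11  1 12  6 10  4  3
dp:     1  1  1  2  3  4  1  5  3  4  2  2
Maximum dp value is 5.

5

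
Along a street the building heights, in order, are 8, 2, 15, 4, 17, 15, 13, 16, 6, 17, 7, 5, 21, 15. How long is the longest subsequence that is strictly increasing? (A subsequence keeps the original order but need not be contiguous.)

Track the smallest tail for each achievable length (strict):
8 → extends → [8]
2 → replaces 8 → [2]
15 → extends → [2, 15]
4 → replaces 15 → [2, 4]
17 → extends → [2, 4, 17]
15 → replaces 17 → [2, 4, 15]
13 → replaces 15 → [2, 4, 13]
16 → extends → [2, 4, 13, 16]
6 → replaces 13 → [2, 4, 6, 16]
17 → extends → [2, 4, 6, 16, 17]
7 → replaces 16 → [2, 4, 6, 7, 17]
5 → replaces 6 → [2, 4, 5, 7, 17]
21 → extends → [2, 4, 5, 7, 17, 21]
15 → replaces 17 → [2, 4, 5, 7, 15, 21]
Six tails, so the longest strictly increasing subsequence has length 6 (e.g. 2, 4, 15, 16, 17, 21).

6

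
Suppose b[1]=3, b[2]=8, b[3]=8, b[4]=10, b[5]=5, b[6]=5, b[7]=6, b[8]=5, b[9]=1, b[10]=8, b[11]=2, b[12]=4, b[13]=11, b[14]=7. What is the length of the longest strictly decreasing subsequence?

4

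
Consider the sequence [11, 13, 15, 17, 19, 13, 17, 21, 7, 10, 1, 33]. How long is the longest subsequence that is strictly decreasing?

4

Negate each value so 'decreasing' becomes 'increasing', then run patience tails on the negated sequence:
-11 → extends → [-11]
-13 → replaces -11 → [-13]
-15 → replaces -13 → [-15]
-17 → replaces -15 → [-17]
-19 → replaces -17 → [-19]
-13 → extends → [-19, -13]
-17 → replaces -13 → [-19, -17]
-21 → replaces -19 → [-21, -17]
-7 → extends → [-21, -17, -7]
-10 → replaces -7 → [-21, -17, -10]
-1 → extends → [-21, -17, -10, -1]
-33 → replaces -21 → [-33, -17, -10, -1]
Four tails, so the longest strictly decreasing subsequence of the original has length 4.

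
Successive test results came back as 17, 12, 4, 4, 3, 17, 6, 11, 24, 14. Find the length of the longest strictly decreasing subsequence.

4

Negate each value so 'decreasing' becomes 'increasing', then run patience tails on the negated sequence:
-17 → extends → [-17]
-12 → extends → [-17, -12]
-4 → extends → [-17, -12, -4]
-4 → already a tail → [-17, -12, -4]
-3 → extends → [-17, -12, -4, -3]
-17 → already a tail → [-17, -12, -4, -3]
-6 → replaces -4 → [-17, -12, -6, -3]
-11 → replaces -6 → [-17, -12, -11, -3]
-24 → replaces -17 → [-24, -12, -11, -3]
-14 → replaces -12 → [-24, -14, -11, -3]
Four tails, so the longest strictly decreasing subsequence of the original has length 4.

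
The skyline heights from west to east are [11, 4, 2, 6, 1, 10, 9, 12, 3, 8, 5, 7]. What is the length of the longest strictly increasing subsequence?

Track the smallest tail for each achievable length (strict):
11 → extends → [11]
4 → replaces 11 → [4]
2 → replaces 4 → [2]
6 → extends → [2, 6]
1 → replaces 2 → [1, 6]
10 → extends → [1, 6, 10]
9 → replaces 10 → [1, 6, 9]
12 → extends → [1, 6, 9, 12]
3 → replaces 6 → [1, 3, 9, 12]
8 → replaces 9 → [1, 3, 8, 12]
5 → replaces 8 → [1, 3, 5, 12]
7 → replaces 12 → [1, 3, 5, 7]
Four tails, so the longest strictly increasing subsequence has length 4 (e.g. 4, 6, 10, 12).

4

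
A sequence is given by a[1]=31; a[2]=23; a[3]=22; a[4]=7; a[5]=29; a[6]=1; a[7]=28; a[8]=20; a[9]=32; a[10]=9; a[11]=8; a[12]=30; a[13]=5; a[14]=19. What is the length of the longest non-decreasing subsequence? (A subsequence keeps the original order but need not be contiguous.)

3

Track the smallest tail for each achievable length (allowing ties):
31 → extends → [31]
23 → replaces 31 → [23]
22 → replaces 23 → [22]
7 → replaces 22 → [7]
29 → extends → [7, 29]
1 → replaces 7 → [1, 29]
28 → replaces 29 → [1, 28]
20 → replaces 28 → [1, 20]
32 → extends → [1, 20, 32]
9 → replaces 20 → [1, 9, 32]
8 → replaces 9 → [1, 8, 32]
30 → replaces 32 → [1, 8, 30]
5 → replaces 8 → [1, 5, 30]
19 → replaces 30 → [1, 5, 19]
Three tails, so the longest non-decreasing subsequence has length 3 (e.g. 23, 29, 32).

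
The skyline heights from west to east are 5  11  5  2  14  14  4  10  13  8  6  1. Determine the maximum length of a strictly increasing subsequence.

Let dp[i] be the length of the longest such subsequence ending at index i:
i:      1  2  3  4  5  6  7  8  9 10 11 12
a[i]:   5 11  5  2 14 14  4 10 13  8  6  1
dp:     1  2  1  1  3  3  2  3  4  3  3  1
Maximum dp value is 4.

4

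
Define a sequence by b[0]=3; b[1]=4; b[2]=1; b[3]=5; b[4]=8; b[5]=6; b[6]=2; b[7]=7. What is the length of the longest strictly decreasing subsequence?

3

Let dp[i] be the longest strictly decreasing subsequence ending at i:
i:     0 1 2 3 4 5 6 7
b[i]:  3 4 1 5 8 6 2 7
dp:    1 1 2 1 1 2 3 2
Maximum is 3.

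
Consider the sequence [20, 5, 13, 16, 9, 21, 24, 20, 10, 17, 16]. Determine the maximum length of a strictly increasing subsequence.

5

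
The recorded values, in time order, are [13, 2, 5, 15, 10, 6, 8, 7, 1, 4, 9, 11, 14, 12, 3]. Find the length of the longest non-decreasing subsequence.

7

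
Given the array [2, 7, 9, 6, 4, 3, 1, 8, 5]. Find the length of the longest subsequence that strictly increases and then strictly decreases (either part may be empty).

inc[i] = longest strictly increasing subsequence ending at i; dec[i] = longest strictly decreasing subsequence starting at i:
i:     1 2 3 4 5 6 7 8 9
a[i]:  2 7 9 6 4 3 1 8 5
inc:   1 2 3 2 2 2 1 3 3
dec:   2 5 5 4 3 2 1 2 1
Best peak at i=3 (value 9): inc=3, dec=5, length 3+5−1 = 7.

7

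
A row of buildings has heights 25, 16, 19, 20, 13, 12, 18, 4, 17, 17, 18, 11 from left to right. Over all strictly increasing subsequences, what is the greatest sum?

55

Let S[i] be the best sum of a strictly increasing subsequence ending at i:
i:      1  2  3  4  5  6  7  8  9 10 11 12
a[i]:  25 16 19 20 13 12 18  4 17 17 18 11
S:     25 16 35 55 13 12 34  4 33 33 51 15
Maximum is 55 (e.g. 16 + 19 + 20).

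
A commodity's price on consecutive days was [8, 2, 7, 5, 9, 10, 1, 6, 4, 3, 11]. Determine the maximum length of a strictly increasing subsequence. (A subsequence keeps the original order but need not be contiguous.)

5

Track the smallest tail for each achievable length (strict):
8 → extends → [8]
2 → replaces 8 → [2]
7 → extends → [2, 7]
5 → replaces 7 → [2, 5]
9 → extends → [2, 5, 9]
10 → extends → [2, 5, 9, 10]
1 → replaces 2 → [1, 5, 9, 10]
6 → replaces 9 → [1, 5, 6, 10]
4 → replaces 5 → [1, 4, 6, 10]
3 → replaces 4 → [1, 3, 6, 10]
11 → extends → [1, 3, 6, 10, 11]
Five tails, so the longest strictly increasing subsequence has length 5 (e.g. 2, 7, 9, 10, 11).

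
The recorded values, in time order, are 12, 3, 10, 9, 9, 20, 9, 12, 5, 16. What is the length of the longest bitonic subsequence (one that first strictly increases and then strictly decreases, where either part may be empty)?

5

inc[i] = longest strictly increasing subsequence ending at i; dec[i] = longest strictly decreasing subsequence starting at i:
i:      1  2  3  4  5  6  7  8  9 10
a[i]:  12  3 10  9  9 20  9 12  5 16
inc:    1  1  2  2  2  3  2  3  2  4
dec:    4  1  3  2  2  3  2  2  1  1
Best peak at i=6 (value 20): inc=3, dec=3, length 3+3−1 = 5.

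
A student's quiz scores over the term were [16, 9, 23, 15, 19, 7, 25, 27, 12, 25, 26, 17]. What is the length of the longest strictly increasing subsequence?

Let dp[i] be the length of the longest such subsequence ending at index i:
i:      1  2  3  4  5  6  7  8  9 10 11 12
a[i]:  16  9 23 15 19  7 25 27 12 25 26 17
dp:     1  1  2  2  3  1  4  5  2  4  5  3
Maximum dp value is 5.

5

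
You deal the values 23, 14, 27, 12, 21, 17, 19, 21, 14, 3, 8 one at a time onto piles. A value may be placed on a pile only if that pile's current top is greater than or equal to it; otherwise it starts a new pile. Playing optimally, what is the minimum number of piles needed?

4

Place each on the leftmost legal pile:
23 → new pile 1 (tops now [23])
14 → pile 1 (tops now [14])
27 → new pile 2 (tops now [14, 27])
12 → pile 1 (tops now [12, 27])
21 → pile 2 (tops now [12, 21])
17 → pile 2 (tops now [12, 17])
19 → new pile 3 (tops now [12, 17, 19])
21 → new pile 4 (tops now [12, 17, 19, 21])
14 → pile 2 (tops now [12, 14, 19, 21])
3 → pile 1 (tops now [3, 14, 19, 21])
8 → pile 2 (tops now [3, 8, 19, 21])
Four piles.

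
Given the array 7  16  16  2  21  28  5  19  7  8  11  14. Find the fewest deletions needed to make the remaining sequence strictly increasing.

6

Fewest deletions = n − (longest strictly increasing subsequence).
i:      1  2  3  4  5  6  7  8  9 10 11 12
a[i]:   7 16 16  2 21 28  5 19  7  8 11 14
dp:     1  2  2  1  3  4  2  3  3  4  5  6
max dp = 6, so deletions = 12 − 6 = 6.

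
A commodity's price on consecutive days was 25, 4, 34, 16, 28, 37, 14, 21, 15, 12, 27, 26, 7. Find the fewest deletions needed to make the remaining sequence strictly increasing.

9

Fewest deletions = n − (longest strictly increasing subsequence).
i:      1  2  3  4  5  6  7  8  9 10 11 12 13
a[i]:  25  4 34 16 28 37 14 21 15 12 27 26  7
dp:     1  1  2  2  3  4  2  3  3  2  4  4  2
max dp = 4, so deletions = 13 − 4 = 9.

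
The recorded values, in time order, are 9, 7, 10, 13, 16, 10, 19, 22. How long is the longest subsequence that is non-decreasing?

Let dp[i] be the length of the longest such subsequence ending at index i:
i:      1  2  3  4  5  6  7  8
a[i]:   9  7 10 13 16 10 19 22
dp:     1  1  2  3  4  3  5  6
Maximum dp value is 6.

6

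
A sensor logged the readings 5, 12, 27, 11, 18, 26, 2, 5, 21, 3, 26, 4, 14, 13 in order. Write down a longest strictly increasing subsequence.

5, 12, 18, 21, 26

Patience tails give the LIS length; then backtrack through the dp parents:
5 → extends → [5]
12 → extends → [5, 12]
27 → extends → [5, 12, 27]
11 → replaces 12 → [5, 11, 27]
18 → replaces 27 → [5, 11, 18]
26 → extends → [5, 11, 18, 26]
2 → replaces 5 → [2, 11, 18, 26]
5 → replaces 11 → [2, 5, 18, 26]
21 → replaces 26 → [2, 5, 18, 21]
3 → replaces 5 → [2, 3, 18, 21]
26 → extends → [2, 3, 18, 21, 26]
4 → replaces 18 → [2, 3, 4, 21, 26]
14 → replaces 21 → [2, 3, 4, 14, 26]
13 → replaces 14 → [2, 3, 4, 13, 26]
Length 5; one witness is 5, 12, 18, 21, 26.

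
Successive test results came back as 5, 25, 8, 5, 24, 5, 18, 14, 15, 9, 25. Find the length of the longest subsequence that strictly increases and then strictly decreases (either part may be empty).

6

inc[i] = longest strictly increasing subsequence ending at i; dec[i] = longest strictly decreasing subsequence starting at i:
i:      1  2  3  4  5  6  7  8  9 10 11
a[i]:   5 25  8  5 24  5 18 14 15  9 25
inc:    1  2  2  1  3  1  3  3  4  3  5
dec:    1  5  2  1  4  1  3  2  2  1  1
Best peak at i=2 (value 25): inc=2, dec=5, length 2+5−1 = 6.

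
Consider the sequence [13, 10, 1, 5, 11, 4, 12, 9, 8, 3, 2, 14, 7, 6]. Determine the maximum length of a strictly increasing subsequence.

Track the smallest tail for each achievable length (strict):
13 → extends → [13]
10 → replaces 13 → [10]
1 → replaces 10 → [1]
5 → extends → [1, 5]
11 → extends → [1, 5, 11]
4 → replaces 5 → [1, 4, 11]
12 → extends → [1, 4, 11, 12]
9 → replaces 11 → [1, 4, 9, 12]
8 → replaces 9 → [1, 4, 8, 12]
3 → replaces 4 → [1, 3, 8, 12]
2 → replaces 3 → [1, 2, 8, 12]
14 → extends → [1, 2, 8, 12, 14]
7 → replaces 8 → [1, 2, 7, 12, 14]
6 → replaces 7 → [1, 2, 6, 12, 14]
Five tails, so the longest strictly increasing subsequence has length 5 (e.g. 1, 5, 11, 12, 14).

5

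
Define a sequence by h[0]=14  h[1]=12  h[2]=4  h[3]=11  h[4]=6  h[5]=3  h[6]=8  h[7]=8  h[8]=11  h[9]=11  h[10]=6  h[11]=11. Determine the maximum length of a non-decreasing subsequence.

7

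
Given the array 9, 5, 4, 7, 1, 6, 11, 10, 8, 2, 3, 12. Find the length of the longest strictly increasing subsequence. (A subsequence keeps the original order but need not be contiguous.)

Track the smallest tail for each achievable length (strict):
9 → extends → [9]
5 → replaces 9 → [5]
4 → replaces 5 → [4]
7 → extends → [4, 7]
1 → replaces 4 → [1, 7]
6 → replaces 7 → [1, 6]
11 → extends → [1, 6, 11]
10 → replaces 11 → [1, 6, 10]
8 → replaces 10 → [1, 6, 8]
2 → replaces 6 → [1, 2, 8]
3 → replaces 8 → [1, 2, 3]
12 → extends → [1, 2, 3, 12]
Four tails, so the longest strictly increasing subsequence has length 4 (e.g. 5, 7, 11, 12).

4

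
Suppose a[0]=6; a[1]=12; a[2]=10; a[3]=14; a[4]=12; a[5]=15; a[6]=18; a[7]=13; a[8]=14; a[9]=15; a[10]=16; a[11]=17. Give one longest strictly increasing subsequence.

Patience tails give the LIS length; then backtrack through the dp parents:
6 → extends → [6]
12 → extends → [6, 12]
10 → replaces 12 → [6, 10]
14 → extends → [6, 10, 14]
12 → replaces 14 → [6, 10, 12]
15 → extends → [6, 10, 12, 15]
18 → extends → [6, 10, 12, 15, 18]
13 → replaces 15 → [6, 10, 12, 13, 18]
14 → replaces 18 → [6, 10, 12, 13, 14]
15 → extends → [6, 10, 12, 13, 14, 15]
16 → extends → [6, 10, 12, 13, 14, 15, 16]
17 → extends → [6, 10, 12, 13, 14, 15, 16, 17]
Length 8; one witness is 6, 10, 12, 13, 14, 15, 16, 17.

6, 10, 12, 13, 14, 15, 16, 17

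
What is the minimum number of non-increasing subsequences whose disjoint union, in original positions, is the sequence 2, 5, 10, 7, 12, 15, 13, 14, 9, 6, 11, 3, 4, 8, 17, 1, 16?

Place each on the leftmost legal pile:
2 → new pile 1 (tops now [2])
5 → new pile 2 (tops now [2, 5])
10 → new pile 3 (tops now [2, 5, 10])
7 → pile 3 (tops now [2, 5, 7])
12 → new pile 4 (tops now [2, 5, 7, 12])
15 → new pile 5 (tops now [2, 5, 7, 12, 15])
13 → pile 5 (tops now [2, 5, 7, 12, 13])
14 → new pile 6 (tops now [2, 5, 7, 12, 13, 14])
9 → pile 4 (tops now [2, 5, 7, 9, 13, 14])
6 → pile 3 (tops now [2, 5, 6, 9, 13, 14])
11 → pile 5 (tops now [2, 5, 6, 9, 11, 14])
3 → pile 2 (tops now [2, 3, 6, 9, 11, 14])
4 → pile 3 (tops now [2, 3, 4, 9, 11, 14])
8 → pile 4 (tops now [2, 3, 4, 8, 11, 14])
17 → new pile 7 (tops now [2, 3, 4, 8, 11, 14, 17])
1 → pile 1 (tops now [1, 3, 4, 8, 11, 14, 17])
16 → pile 7 (tops now [1, 3, 4, 8, 11, 14, 16])
Seven piles.

7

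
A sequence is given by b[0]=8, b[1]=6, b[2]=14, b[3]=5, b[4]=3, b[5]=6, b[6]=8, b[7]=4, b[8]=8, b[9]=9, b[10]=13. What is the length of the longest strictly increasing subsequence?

Track the smallest tail for each achievable length (strict):
8 → extends → [8]
6 → replaces 8 → [6]
14 → extends → [6, 14]
5 → replaces 6 → [5, 14]
3 → replaces 5 → [3, 14]
6 → replaces 14 → [3, 6]
8 → extends → [3, 6, 8]
4 → replaces 6 → [3, 4, 8]
8 → already a tail → [3, 4, 8]
9 → extends → [3, 4, 8, 9]
13 → extends → [3, 4, 8, 9, 13]
Five tails, so the longest strictly increasing subsequence has length 5 (e.g. 5, 6, 8, 9, 13).

5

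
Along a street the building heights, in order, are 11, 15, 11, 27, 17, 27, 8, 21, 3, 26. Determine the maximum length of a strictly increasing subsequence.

5

Let dp[i] be the length of the longest such subsequence ending at index i:
i:      1  2  3  4  5  6  7  8  9 10
a[i]:  11 15 11 27 17 27  8 21  3 26
dp:     1  2  1  3  3  4  1  4  1  5
Maximum dp value is 5.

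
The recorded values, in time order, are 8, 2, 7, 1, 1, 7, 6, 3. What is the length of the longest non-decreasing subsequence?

Track the smallest tail for each achievable length (allowing ties):
8 → extends → [8]
2 → replaces 8 → [2]
7 → extends → [2, 7]
1 → replaces 2 → [1, 7]
1 → replaces 7 → [1, 1]
7 → extends → [1, 1, 7]
6 → replaces 7 → [1, 1, 6]
3 → replaces 6 → [1, 1, 3]
Three tails, so the longest non-decreasing subsequence has length 3 (e.g. 2, 7, 7).

3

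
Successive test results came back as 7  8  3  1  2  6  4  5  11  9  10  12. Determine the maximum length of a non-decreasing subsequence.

Track the smallest tail for each achievable length (allowing ties):
7 → extends → [7]
8 → extends → [7, 8]
3 → replaces 7 → [3, 8]
1 → replaces 3 → [1, 8]
2 → replaces 8 → [1, 2]
6 → extends → [1, 2, 6]
4 → replaces 6 → [1, 2, 4]
5 → extends → [1, 2, 4, 5]
11 → extends → [1, 2, 4, 5, 11]
9 → replaces 11 → [1, 2, 4, 5, 9]
10 → extends → [1, 2, 4, 5, 9, 10]
12 → extends → [1, 2, 4, 5, 9, 10, 12]
Seven tails, so the longest non-decreasing subsequence has length 7 (e.g. 1, 2, 4, 5, 9, 10, 12).

7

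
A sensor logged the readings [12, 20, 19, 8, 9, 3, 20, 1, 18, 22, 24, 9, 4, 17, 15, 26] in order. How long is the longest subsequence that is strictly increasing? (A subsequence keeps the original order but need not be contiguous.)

6

Let dp[i] be the length of the longest such subsequence ending at index i:
i:      1  2  3  4  5  6  7  8  9 10 11 12 13 14 15 16
a[i]:  12 20 19  8  9  3 20  1 18 22 24  9  4 17 15 26
dp:     1  2  2  1  2  1  3  1  3  4  5  2  2  3  3  6
Maximum dp value is 6.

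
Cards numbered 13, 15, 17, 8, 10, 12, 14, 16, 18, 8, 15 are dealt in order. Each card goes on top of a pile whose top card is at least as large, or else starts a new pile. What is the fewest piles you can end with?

6

The minimum number of non-increasing subsequences covering a sequence equals the length of its longest strictly increasing subsequence.
LIS length is 6 (e.g. 8, 10, 12, 14, 16, 18), so 6 piles are needed.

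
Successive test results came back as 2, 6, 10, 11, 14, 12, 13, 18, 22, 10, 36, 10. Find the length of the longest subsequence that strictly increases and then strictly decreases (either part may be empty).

inc[i] = longest strictly increasing subsequence ending at i; dec[i] = longest strictly decreasing subsequence starting at i:
i:      1  2  3  4  5  6  7  8  9 10 11 12
a[i]:   2  6 10 11 14 12 13 18 22 10 36 10
inc:    1  2  3  4  5  5  6  7  8  3  9  3
dec:    1  1  1  2  3  2  2  2  2  1  2  1
Best peak at i=11 (value 36): inc=9, dec=2, length 9+2−1 = 10.

10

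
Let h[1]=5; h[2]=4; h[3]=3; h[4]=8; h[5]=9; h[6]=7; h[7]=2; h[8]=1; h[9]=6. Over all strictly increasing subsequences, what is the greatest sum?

22

Let S[i] be the best sum of a strictly increasing subsequence ending at i:
i:      1  2  3  4  5  6  7  8  9
h[i]:   5  4  3  8  9  7  2  1  6
S:      5  4  3 13 22 12  2  1 11
Maximum is 22 (e.g. 5 + 8 + 9).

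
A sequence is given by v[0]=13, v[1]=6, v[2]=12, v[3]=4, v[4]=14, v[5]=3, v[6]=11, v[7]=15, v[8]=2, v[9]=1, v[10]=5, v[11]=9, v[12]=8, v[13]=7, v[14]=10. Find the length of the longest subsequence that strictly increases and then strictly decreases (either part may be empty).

inc[i] = longest strictly increasing subsequence ending at i; dec[i] = longest strictly decreasing subsequence starting at i:
i:      0  1  2  3  4  5  6  7  8  9 10 11 12 13 14
v[i]:  13  6 12  4 14  3 11 15  2  1  5  9  8  7 10
inc:    1  1  2  1  3  1  2  4  1  1  2  3  3  3  4
dec:    6  5  5  4  5  3  4  4  2  1  1  3  2  1  1
Best peak at i=4 (value 14): inc=3, dec=5, length 3+5−1 = 7.

7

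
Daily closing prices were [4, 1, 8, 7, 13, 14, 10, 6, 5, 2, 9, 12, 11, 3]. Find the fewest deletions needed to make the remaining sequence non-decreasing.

10

Fewest deletions = n − (longest non-decreasing subsequence).
Patience tails:
4 → extends → [4]
1 → replaces 4 → [1]
8 → extends → [1, 8]
7 → replaces 8 → [1, 7]
13 → extends → [1, 7, 13]
14 → extends → [1, 7, 13, 14]
10 → replaces 13 → [1, 7, 10, 14]
6 → replaces 7 → [1, 6, 10, 14]
5 → replaces 6 → [1, 5, 10, 14]
2 → replaces 5 → [1, 2, 10, 14]
9 → replaces 10 → [1, 2, 9, 14]
12 → replaces 14 → [1, 2, 9, 12]
11 → replaces 12 → [1, 2, 9, 11]
3 → replaces 9 → [1, 2, 3, 11]
Longest non-decreasing subsequence has length 4, so deletions = 14 − 4 = 10.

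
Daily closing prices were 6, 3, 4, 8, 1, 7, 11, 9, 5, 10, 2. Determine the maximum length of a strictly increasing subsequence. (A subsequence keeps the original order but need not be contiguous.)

5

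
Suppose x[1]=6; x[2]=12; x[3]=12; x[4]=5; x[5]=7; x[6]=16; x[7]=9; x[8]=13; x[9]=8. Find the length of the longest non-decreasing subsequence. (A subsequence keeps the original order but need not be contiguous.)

Let dp[i] be the length of the longest such subsequence ending at index i:
i:      1  2  3  4  5  6  7  8  9
x[i]:   6 12 12  5  7 16  9 13  8
dp:     1  2  3  1  2  4  3  4  3
Maximum dp value is 4.

4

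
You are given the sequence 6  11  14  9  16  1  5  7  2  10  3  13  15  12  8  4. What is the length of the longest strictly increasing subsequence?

6

Track the smallest tail for each achievable length (strict):
6 → extends → [6]
11 → extends → [6, 11]
14 → extends → [6, 11, 14]
9 → replaces 11 → [6, 9, 14]
16 → extends → [6, 9, 14, 16]
1 → replaces 6 → [1, 9, 14, 16]
5 → replaces 9 → [1, 5, 14, 16]
7 → replaces 14 → [1, 5, 7, 16]
2 → replaces 5 → [1, 2, 7, 16]
10 → replaces 16 → [1, 2, 7, 10]
3 → replaces 7 → [1, 2, 3, 10]
13 → extends → [1, 2, 3, 10, 13]
15 → extends → [1, 2, 3, 10, 13, 15]
12 → replaces 13 → [1, 2, 3, 10, 12, 15]
8 → replaces 10 → [1, 2, 3, 8, 12, 15]
4 → replaces 8 → [1, 2, 3, 4, 12, 15]
Six tails, so the longest strictly increasing subsequence has length 6 (e.g. 1, 5, 7, 10, 13, 15).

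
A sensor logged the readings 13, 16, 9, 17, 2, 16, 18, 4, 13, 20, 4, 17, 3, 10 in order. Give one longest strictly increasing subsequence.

13, 16, 17, 18, 20

Patience tails give the LIS length; then backtrack through the dp parents:
13 → extends → [13]
16 → extends → [13, 16]
9 → replaces 13 → [9, 16]
17 → extends → [9, 16, 17]
2 → replaces 9 → [2, 16, 17]
16 → already a tail → [2, 16, 17]
18 → extends → [2, 16, 17, 18]
4 → replaces 16 → [2, 4, 17, 18]
13 → replaces 17 → [2, 4, 13, 18]
20 → extends → [2, 4, 13, 18, 20]
4 → already a tail → [2, 4, 13, 18, 20]
17 → replaces 18 → [2, 4, 13, 17, 20]
3 → replaces 4 → [2, 3, 13, 17, 20]
10 → replaces 13 → [2, 3, 10, 17, 20]
Length 5; one witness is 13, 16, 17, 18, 20.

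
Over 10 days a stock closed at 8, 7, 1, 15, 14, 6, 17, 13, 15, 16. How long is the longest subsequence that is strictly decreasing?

3

Negate each value so 'decreasing' becomes 'increasing', then run patience tails on the negated sequence:
-8 → extends → [-8]
-7 → extends → [-8, -7]
-1 → extends → [-8, -7, -1]
-15 → replaces -8 → [-15, -7, -1]
-14 → replaces -7 → [-15, -14, -1]
-6 → replaces -1 → [-15, -14, -6]
-17 → replaces -15 → [-17, -14, -6]
-13 → replaces -6 → [-17, -14, -13]
-15 → replaces -14 → [-17, -15, -13]
-16 → replaces -15 → [-17, -16, -13]
Three tails, so the longest strictly decreasing subsequence of the original has length 3.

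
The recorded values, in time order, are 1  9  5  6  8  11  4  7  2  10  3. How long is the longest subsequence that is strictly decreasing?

4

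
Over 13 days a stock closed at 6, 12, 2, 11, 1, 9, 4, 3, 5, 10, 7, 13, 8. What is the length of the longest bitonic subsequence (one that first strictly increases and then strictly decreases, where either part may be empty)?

inc[i] = longest strictly increasing subsequence ending at i; dec[i] = longest strictly decreasing subsequence starting at i:
i:      1  2  3  4  5  6  7  8  9 10 11 12 13
a[i]:   6 12  2 11  1  9  4  3  5 10  7 13  8
inc:    1  2  1  2  1  2  2  2  3  4  4  5  5
dec:    3  5  2  4  1  3  2  1  1  2  1  2  1
Best peak at i=2 (value 12): inc=2, dec=5, length 2+5−1 = 6.

6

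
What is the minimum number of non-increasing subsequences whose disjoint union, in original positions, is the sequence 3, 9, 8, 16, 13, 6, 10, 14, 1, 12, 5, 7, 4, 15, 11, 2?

5

Place each on the leftmost legal pile:
3 → new pile 1 (tops now [3])
9 → new pile 2 (tops now [3, 9])
8 → pile 2 (tops now [3, 8])
16 → new pile 3 (tops now [3, 8, 16])
13 → pile 3 (tops now [3, 8, 13])
6 → pile 2 (tops now [3, 6, 13])
10 → pile 3 (tops now [3, 6, 10])
14 → new pile 4 (tops now [3, 6, 10, 14])
1 → pile 1 (tops now [1, 6, 10, 14])
12 → pile 4 (tops now [1, 6, 10, 12])
5 → pile 2 (tops now [1, 5, 10, 12])
7 → pile 3 (tops now [1, 5, 7, 12])
4 → pile 2 (tops now [1, 4, 7, 12])
15 → new pile 5 (tops now [1, 4, 7, 12, 15])
11 → pile 4 (tops now [1, 4, 7, 11, 15])
2 → pile 2 (tops now [1, 2, 7, 11, 15])
Five piles.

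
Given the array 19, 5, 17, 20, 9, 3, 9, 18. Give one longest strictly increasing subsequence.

5, 17, 20

Patience tails give the LIS length; then backtrack through the dp parents:
19 → extends → [19]
5 → replaces 19 → [5]
17 → extends → [5, 17]
20 → extends → [5, 17, 20]
9 → replaces 17 → [5, 9, 20]
3 → replaces 5 → [3, 9, 20]
9 → already a tail → [3, 9, 20]
18 → replaces 20 → [3, 9, 18]
Length 3; one witness is 5, 17, 20.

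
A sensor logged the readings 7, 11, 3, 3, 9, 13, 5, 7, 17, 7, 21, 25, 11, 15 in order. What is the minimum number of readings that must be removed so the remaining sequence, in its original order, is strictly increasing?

Fewest deletions = n − (longest strictly increasing subsequence).
i:      1  2  3  4  5  6  7  8  9 10 11 12 13 14
a[i]:   7 11  3  3  9 13  5  7 17  7 21 25 11 15
dp:     1  2  1  1  2  3  2  3  4  3  5  6  4  5
max dp = 6, so deletions = 14 − 6 = 8.

8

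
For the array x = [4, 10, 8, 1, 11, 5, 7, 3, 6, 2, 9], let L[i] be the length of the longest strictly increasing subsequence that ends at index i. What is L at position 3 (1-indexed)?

2

dp[i] = 1 + max{dp[j] : j<i, x[j]<x[i]} (or 1 if no such j):
i:      1  2  3  4  5  6  7  8  9 10 11
x[i]:   4 10  8  1 11  5  7  3  6  2  9
dp:     1  2  2  1  3  2  3  2  3  2  4
At index 3 the value is 2.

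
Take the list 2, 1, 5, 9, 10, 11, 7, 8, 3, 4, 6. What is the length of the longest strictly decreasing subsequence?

Negate each value so 'decreasing' becomes 'increasing', then run patience tails on the negated sequence:
-2 → extends → [-2]
-1 → extends → [-2, -1]
-5 → replaces -2 → [-5, -1]
-9 → replaces -5 → [-9, -1]
-10 → replaces -9 → [-10, -1]
-11 → replaces -10 → [-11, -1]
-7 → replaces -1 → [-11, -7]
-8 → replaces -7 → [-11, -8]
-3 → extends → [-11, -8, -3]
-4 → replaces -3 → [-11, -8, -4]
-6 → replaces -4 → [-11, -8, -6]
Three tails, so the longest strictly decreasing subsequence of the original has length 3.

3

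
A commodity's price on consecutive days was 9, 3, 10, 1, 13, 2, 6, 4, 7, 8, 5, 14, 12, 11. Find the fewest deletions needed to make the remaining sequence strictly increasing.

8

Fewest deletions = n − (longest strictly increasing subsequence).
i:      1  2  3  4  5  6  7  8  9 10 11 12 13 14
a[i]:   9  3 10  1 13  2  6  4  7  8  5 14 12 11
dp:     1  1  2  1  3  2  3  3  4  5  4  6  6  6
max dp = 6, so deletions = 14 − 6 = 8.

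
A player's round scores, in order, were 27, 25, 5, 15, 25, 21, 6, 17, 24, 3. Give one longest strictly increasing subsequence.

5, 15, 21, 24

Patience tails give the LIS length; then backtrack through the dp parents:
27 → extends → [27]
25 → replaces 27 → [25]
5 → replaces 25 → [5]
15 → extends → [5, 15]
25 → extends → [5, 15, 25]
21 → replaces 25 → [5, 15, 21]
6 → replaces 15 → [5, 6, 21]
17 → replaces 21 → [5, 6, 17]
24 → extends → [5, 6, 17, 24]
3 → replaces 5 → [3, 6, 17, 24]
Length 4; one witness is 5, 15, 21, 24.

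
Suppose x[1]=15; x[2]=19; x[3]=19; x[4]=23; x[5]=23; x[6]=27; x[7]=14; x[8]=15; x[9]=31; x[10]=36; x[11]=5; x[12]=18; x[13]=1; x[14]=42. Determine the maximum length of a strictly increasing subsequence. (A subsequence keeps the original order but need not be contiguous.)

7

Track the smallest tail for each achievable length (strict):
15 → extends → [15]
19 → extends → [15, 19]
19 → already a tail → [15, 19]
23 → extends → [15, 19, 23]
23 → already a tail → [15, 19, 23]
27 → extends → [15, 19, 23, 27]
14 → replaces 15 → [14, 19, 23, 27]
15 → replaces 19 → [14, 15, 23, 27]
31 → extends → [14, 15, 23, 27, 31]
36 → extends → [14, 15, 23, 27, 31, 36]
5 → replaces 14 → [5, 15, 23, 27, 31, 36]
18 → replaces 23 → [5, 15, 18, 27, 31, 36]
1 → replaces 5 → [1, 15, 18, 27, 31, 36]
42 → extends → [1, 15, 18, 27, 31, 36, 42]
Seven tails, so the longest strictly increasing subsequence has length 7 (e.g. 15, 19, 23, 27, 31, 36, 42).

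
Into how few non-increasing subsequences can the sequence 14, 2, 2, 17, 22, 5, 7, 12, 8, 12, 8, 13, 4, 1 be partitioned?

Place each on the leftmost legal pile:
14 → new pile 1 (tops now [14])
2 → pile 1 (tops now [2])
2 → pile 1 (tops now [2])
17 → new pile 2 (tops now [2, 17])
22 → new pile 3 (tops now [2, 17, 22])
5 → pile 2 (tops now [2, 5, 22])
7 → pile 3 (tops now [2, 5, 7])
12 → new pile 4 (tops now [2, 5, 7, 12])
8 → pile 4 (tops now [2, 5, 7, 8])
12 → new pile 5 (tops now [2, 5, 7, 8, 12])
8 → pile 4 (tops now [2, 5, 7, 8, 12])
13 → new pile 6 (tops now [2, 5, 7, 8, 12, 13])
4 → pile 2 (tops now [2, 4, 7, 8, 12, 13])
1 → pile 1 (tops now [1, 4, 7, 8, 12, 13])
Six piles.

6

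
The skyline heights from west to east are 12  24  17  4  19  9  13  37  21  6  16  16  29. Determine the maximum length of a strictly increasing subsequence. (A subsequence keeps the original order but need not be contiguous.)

5

Track the smallest tail for each achievable length (strict):
12 → extends → [12]
24 → extends → [12, 24]
17 → replaces 24 → [12, 17]
4 → replaces 12 → [4, 17]
19 → extends → [4, 17, 19]
9 → replaces 17 → [4, 9, 19]
13 → replaces 19 → [4, 9, 13]
37 → extends → [4, 9, 13, 37]
21 → replaces 37 → [4, 9, 13, 21]
6 → replaces 9 → [4, 6, 13, 21]
16 → replaces 21 → [4, 6, 13, 16]
16 → already a tail → [4, 6, 13, 16]
29 → extends → [4, 6, 13, 16, 29]
Five tails, so the longest strictly increasing subsequence has length 5 (e.g. 12, 17, 19, 21, 29).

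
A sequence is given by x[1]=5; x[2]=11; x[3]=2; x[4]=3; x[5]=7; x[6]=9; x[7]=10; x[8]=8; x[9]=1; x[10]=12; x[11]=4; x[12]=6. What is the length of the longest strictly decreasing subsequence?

4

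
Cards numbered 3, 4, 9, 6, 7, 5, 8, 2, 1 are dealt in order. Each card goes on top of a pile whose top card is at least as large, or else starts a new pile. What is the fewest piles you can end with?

5

The minimum number of non-increasing subsequences covering a sequence equals the length of its longest strictly increasing subsequence.
LIS length is 5 (e.g. 3, 4, 6, 7, 8), so 5 piles are needed.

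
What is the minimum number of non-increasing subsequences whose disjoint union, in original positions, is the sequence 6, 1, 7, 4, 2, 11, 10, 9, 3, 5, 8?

Place each on the leftmost legal pile:
6 → new pile 1 (tops now [6])
1 → pile 1 (tops now [1])
7 → new pile 2 (tops now [1, 7])
4 → pile 2 (tops now [1, 4])
2 → pile 2 (tops now [1, 2])
11 → new pile 3 (tops now [1, 2, 11])
10 → pile 3 (tops now [1, 2, 10])
9 → pile 3 (tops now [1, 2, 9])
3 → pile 3 (tops now [1, 2, 3])
5 → new pile 4 (tops now [1, 2, 3, 5])
8 → new pile 5 (tops now [1, 2, 3, 5, 8])
Five piles.

5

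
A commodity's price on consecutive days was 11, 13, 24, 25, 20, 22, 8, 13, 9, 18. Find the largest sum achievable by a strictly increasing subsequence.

Let S[i] be the best sum of a strictly increasing subsequence ending at i:
i:      1  2  3  4  5  6  7  8  9 10
a[i]:  11 13 24 25 20 22  8 13  9 18
S:     11 24 48 73 44 66  8 24 17 42
Maximum is 73 (e.g. 11 + 13 + 24 + 25).

73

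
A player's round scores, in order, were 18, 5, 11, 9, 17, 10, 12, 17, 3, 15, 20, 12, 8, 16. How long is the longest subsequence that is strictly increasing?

Track the smallest tail for each achievable length (strict):
18 → extends → [18]
5 → replaces 18 → [5]
11 → extends → [5, 11]
9 → replaces 11 → [5, 9]
17 → extends → [5, 9, 17]
10 → replaces 17 → [5, 9, 10]
12 → extends → [5, 9, 10, 12]
17 → extends → [5, 9, 10, 12, 17]
3 → replaces 5 → [3, 9, 10, 12, 17]
15 → replaces 17 → [3, 9, 10, 12, 15]
20 → extends → [3, 9, 10, 12, 15, 20]
12 → already a tail → [3, 9, 10, 12, 15, 20]
8 → replaces 9 → [3, 8, 10, 12, 15, 20]
16 → replaces 20 → [3, 8, 10, 12, 15, 16]
Six tails, so the longest strictly increasing subsequence has length 6 (e.g. 5, 9, 10, 12, 17, 20).

6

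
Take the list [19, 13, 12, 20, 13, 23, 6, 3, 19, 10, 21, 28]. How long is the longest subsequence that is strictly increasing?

5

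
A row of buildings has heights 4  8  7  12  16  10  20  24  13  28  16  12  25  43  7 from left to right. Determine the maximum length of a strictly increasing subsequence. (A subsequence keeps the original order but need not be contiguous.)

Track the smallest tail for each achievable length (strict):
4 → extends → [4]
8 → extends → [4, 8]
7 → replaces 8 → [4, 7]
12 → extends → [4, 7, 12]
16 → extends → [4, 7, 12, 16]
10 → replaces 12 → [4, 7, 10, 16]
20 → extends → [4, 7, 10, 16, 20]
24 → extends → [4, 7, 10, 16, 20, 24]
13 → replaces 16 → [4, 7, 10, 13, 20, 24]
28 → extends → [4, 7, 10, 13, 20, 24, 28]
16 → replaces 20 → [4, 7, 10, 13, 16, 24, 28]
12 → replaces 13 → [4, 7, 10, 12, 16, 24, 28]
25 → replaces 28 → [4, 7, 10, 12, 16, 24, 25]
43 → extends → [4, 7, 10, 12, 16, 24, 25, 43]
7 → already a tail → [4, 7, 10, 12, 16, 24, 25, 43]
Eight tails, so the longest strictly increasing subsequence has length 8 (e.g. 4, 8, 12, 16, 20, 24, 28, 43).

8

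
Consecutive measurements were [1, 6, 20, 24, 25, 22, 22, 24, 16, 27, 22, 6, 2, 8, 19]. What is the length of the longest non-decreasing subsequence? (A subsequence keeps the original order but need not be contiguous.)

7

Let dp[i] be the length of the longest such subsequence ending at index i:
i:      1  2  3  4  5  6  7  8  9 10 11 12 13 14 15
a[i]:   1  6 20 24 25 22 22 24 16 27 22  6  2  8 19
dp:     1  2  3  4  5  4  5  6  3  7  6  3  2  4  5
Maximum dp value is 7.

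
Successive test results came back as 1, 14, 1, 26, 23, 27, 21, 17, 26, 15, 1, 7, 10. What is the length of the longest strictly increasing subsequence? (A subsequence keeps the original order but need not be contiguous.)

4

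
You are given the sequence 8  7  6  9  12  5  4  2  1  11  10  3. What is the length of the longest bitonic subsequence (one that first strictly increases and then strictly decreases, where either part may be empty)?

7

inc[i] = longest strictly increasing subsequence ending at i; dec[i] = longest strictly decreasing subsequence starting at i:
i:      1  2  3  4  5  6  7  8  9 10 11 12
a[i]:   8  7  6  9 12  5  4  2  1 11 10  3
inc:    1  1  1  2  3  1  1  1  1  3  3  2
dec:    7  6  5  5  5  4  3  2  1  3  2  1
Best peak at i=1 (value 8): inc=1, dec=7, length 1+7−1 = 7.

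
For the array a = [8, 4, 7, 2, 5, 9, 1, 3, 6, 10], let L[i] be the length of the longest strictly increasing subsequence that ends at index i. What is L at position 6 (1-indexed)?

dp[i] = 1 + max{dp[j] : j<i, a[j]<a[i]} (or 1 if no such j):
i:      1  2  3  4  5  6  7  8  9 10
a[i]:   8  4  7  2  5  9  1  3  6 10
dp:     1  1  2  1  2  3  1  2  3  4
At index 6 the value is 3.

3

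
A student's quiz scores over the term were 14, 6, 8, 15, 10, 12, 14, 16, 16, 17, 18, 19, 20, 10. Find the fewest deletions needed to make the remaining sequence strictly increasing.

Fewest deletions = n − (longest strictly increasing subsequence).
i:      1  2  3  4  5  6  7  8  9 10 11 12 13 14
a[i]:  14  6  8 15 10 12 14 16 16 17 18 19 20 10
dp:     1  1  2  3  3  4  5  6  6  7  8  9 10  3
max dp = 10, so deletions = 14 − 10 = 4.

4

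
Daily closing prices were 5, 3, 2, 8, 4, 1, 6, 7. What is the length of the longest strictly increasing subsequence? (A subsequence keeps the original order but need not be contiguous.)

4

Let dp[i] be the length of the longest such subsequence ending at index i:
i:     1 2 3 4 5 6 7 8
a[i]:  5 3 2 8 4 1 6 7
dp:    1 1 1 2 2 1 3 4
Maximum dp value is 4.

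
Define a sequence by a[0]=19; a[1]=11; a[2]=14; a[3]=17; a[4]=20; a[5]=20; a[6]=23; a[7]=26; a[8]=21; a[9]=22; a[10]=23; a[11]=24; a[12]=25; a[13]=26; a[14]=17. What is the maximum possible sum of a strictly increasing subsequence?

Let S[i] be the best sum of a strictly increasing subsequence ending at i:
i:       0   1   2   3   4   5   6   7   8   9  10  11  12  13  14
a[i]:   19  11  14  17  20  20  23  26  21  22  23  24  25  26  17
S:      19  11  25  42  62  62  85 111  83 105 128 152 177 203  42
Maximum is 203 (e.g. 11 + 14 + 17 + 20 + 21 + 22 + 23 + 24 + 25 + 26).

203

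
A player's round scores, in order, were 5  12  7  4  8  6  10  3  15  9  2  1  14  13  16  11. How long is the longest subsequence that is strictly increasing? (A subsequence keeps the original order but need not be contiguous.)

6

Let dp[i] be the length of the longest such subsequence ending at index i:
i:      1  2  3  4  5  6  7  8  9 10 11 12 13 14 15 16
a[i]:   5 12  7  4  8  6 10  3 15  9  2  1 14 13 16 11
dp:     1  2  2  1  3  2  4  1  5  4  1  1  5  5  6  5
Maximum dp value is 6.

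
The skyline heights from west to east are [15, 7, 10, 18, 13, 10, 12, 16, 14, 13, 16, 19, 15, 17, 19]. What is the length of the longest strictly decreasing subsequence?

4

Negate each value so 'decreasing' becomes 'increasing', then run patience tails on the negated sequence:
-15 → extends → [-15]
-7 → extends → [-15, -7]
-10 → replaces -7 → [-15, -10]
-18 → replaces -15 → [-18, -10]
-13 → replaces -10 → [-18, -13]
-10 → extends → [-18, -13, -10]
-12 → replaces -10 → [-18, -13, -12]
-16 → replaces -13 → [-18, -16, -12]
-14 → replaces -12 → [-18, -16, -14]
-13 → extends → [-18, -16, -14, -13]
-16 → already a tail → [-18, -16, -14, -13]
-19 → replaces -18 → [-19, -16, -14, -13]
-15 → replaces -14 → [-19, -16, -15, -13]
-17 → replaces -16 → [-19, -17, -15, -13]
-19 → already a tail → [-19, -17, -15, -13]
Four tails, so the longest strictly decreasing subsequence of the original has length 4.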